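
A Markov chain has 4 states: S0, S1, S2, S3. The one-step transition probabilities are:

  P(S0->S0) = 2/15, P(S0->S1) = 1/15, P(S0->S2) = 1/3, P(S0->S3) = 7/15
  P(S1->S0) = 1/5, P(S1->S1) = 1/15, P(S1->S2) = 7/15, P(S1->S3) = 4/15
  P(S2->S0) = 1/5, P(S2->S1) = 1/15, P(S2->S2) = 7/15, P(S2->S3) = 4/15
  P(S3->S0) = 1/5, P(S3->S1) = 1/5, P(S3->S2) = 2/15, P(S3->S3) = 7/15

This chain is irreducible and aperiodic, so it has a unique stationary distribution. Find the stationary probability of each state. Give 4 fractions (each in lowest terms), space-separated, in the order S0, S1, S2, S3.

Answer: 3/16 169/1440 907/2880 73/192

Derivation:
The stationary distribution satisfies pi = pi * P, i.e.:
  pi_S0 = 2/15*pi_S0 + 1/5*pi_S1 + 1/5*pi_S2 + 1/5*pi_S3
  pi_S1 = 1/15*pi_S0 + 1/15*pi_S1 + 1/15*pi_S2 + 1/5*pi_S3
  pi_S2 = 1/3*pi_S0 + 7/15*pi_S1 + 7/15*pi_S2 + 2/15*pi_S3
  pi_S3 = 7/15*pi_S0 + 4/15*pi_S1 + 4/15*pi_S2 + 7/15*pi_S3
with normalization: pi_S0 + pi_S1 + pi_S2 + pi_S3 = 1.

Using the first 3 balance equations plus normalization, the linear system A*pi = b is:
  [-13/15, 1/5, 1/5, 1/5] . pi = 0
  [1/15, -14/15, 1/15, 1/5] . pi = 0
  [1/3, 7/15, -8/15, 2/15] . pi = 0
  [1, 1, 1, 1] . pi = 1

Solving yields:
  pi_S0 = 3/16
  pi_S1 = 169/1440
  pi_S2 = 907/2880
  pi_S3 = 73/192

Verification (pi * P):
  3/16*2/15 + 169/1440*1/5 + 907/2880*1/5 + 73/192*1/5 = 3/16 = pi_S0  (ok)
  3/16*1/15 + 169/1440*1/15 + 907/2880*1/15 + 73/192*1/5 = 169/1440 = pi_S1  (ok)
  3/16*1/3 + 169/1440*7/15 + 907/2880*7/15 + 73/192*2/15 = 907/2880 = pi_S2  (ok)
  3/16*7/15 + 169/1440*4/15 + 907/2880*4/15 + 73/192*7/15 = 73/192 = pi_S3  (ok)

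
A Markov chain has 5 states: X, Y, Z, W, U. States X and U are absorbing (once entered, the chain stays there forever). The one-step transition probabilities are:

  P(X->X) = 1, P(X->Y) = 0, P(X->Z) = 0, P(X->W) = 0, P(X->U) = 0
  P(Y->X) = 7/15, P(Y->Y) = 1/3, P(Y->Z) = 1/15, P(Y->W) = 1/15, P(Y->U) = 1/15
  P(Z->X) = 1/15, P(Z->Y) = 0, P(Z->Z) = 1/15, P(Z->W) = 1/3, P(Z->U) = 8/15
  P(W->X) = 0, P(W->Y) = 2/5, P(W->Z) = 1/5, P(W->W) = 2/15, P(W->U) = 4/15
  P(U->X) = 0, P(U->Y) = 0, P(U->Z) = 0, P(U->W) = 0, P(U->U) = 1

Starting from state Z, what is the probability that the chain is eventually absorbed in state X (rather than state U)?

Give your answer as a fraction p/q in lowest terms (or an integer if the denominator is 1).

Answer: 167/778

Derivation:
Let a_i = P(absorbed in X | start in state i).
Boundary conditions: a_X = 1, a_U = 0.
For each transient state i, a_i = sum_j P(i->j) * a_j:
  a_Y = 7/15*a_X + 1/3*a_Y + 1/15*a_Z + 1/15*a_W + 1/15*a_U
  a_Z = 1/15*a_X + 0*a_Y + 1/15*a_Z + 1/3*a_W + 8/15*a_U
  a_W = 0*a_X + 2/5*a_Y + 1/5*a_Z + 2/15*a_W + 4/15*a_U

Substituting a_X = 1 and a_U = 0, rearrange to (I - Q) a = r where r[i] = P(i -> X):
  [2/3, -1/15, -1/15] . (a_Y, a_Z, a_W) = 7/15
  [0, 14/15, -1/3] . (a_Y, a_Z, a_W) = 1/15
  [-2/5, -1/5, 13/15] . (a_Y, a_Z, a_W) = 0

Solving yields:
  a_Y = 1185/1556
  a_Z = 167/778
  a_W = 156/389

Starting state is Z, so the absorption probability is a_Z = 167/778.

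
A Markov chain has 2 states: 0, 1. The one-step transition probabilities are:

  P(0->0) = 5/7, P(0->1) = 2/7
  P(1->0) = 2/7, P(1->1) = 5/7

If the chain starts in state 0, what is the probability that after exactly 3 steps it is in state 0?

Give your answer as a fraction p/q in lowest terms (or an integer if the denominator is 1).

Computing P^3 by repeated multiplication:
P^1 =
  0: [5/7, 2/7]
  1: [2/7, 5/7]
P^2 =
  0: [29/49, 20/49]
  1: [20/49, 29/49]
P^3 =
  0: [185/343, 158/343]
  1: [158/343, 185/343]

(P^3)[0 -> 0] = 185/343

Answer: 185/343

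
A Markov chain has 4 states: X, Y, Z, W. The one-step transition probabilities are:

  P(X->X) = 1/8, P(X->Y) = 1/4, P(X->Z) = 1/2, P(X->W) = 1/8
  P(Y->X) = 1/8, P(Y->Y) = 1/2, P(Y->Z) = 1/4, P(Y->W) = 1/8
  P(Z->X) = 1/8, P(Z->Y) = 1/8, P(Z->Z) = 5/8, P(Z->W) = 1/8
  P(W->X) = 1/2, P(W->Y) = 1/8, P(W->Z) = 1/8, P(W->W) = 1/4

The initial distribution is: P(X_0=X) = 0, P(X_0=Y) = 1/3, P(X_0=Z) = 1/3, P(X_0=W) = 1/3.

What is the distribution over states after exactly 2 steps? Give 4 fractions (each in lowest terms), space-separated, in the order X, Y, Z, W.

Propagating the distribution step by step (d_{t+1} = d_t * P):
d_0 = (X=0, Y=1/3, Z=1/3, W=1/3)
  d_1[X] = 0*1/8 + 1/3*1/8 + 1/3*1/8 + 1/3*1/2 = 1/4
  d_1[Y] = 0*1/4 + 1/3*1/2 + 1/3*1/8 + 1/3*1/8 = 1/4
  d_1[Z] = 0*1/2 + 1/3*1/4 + 1/3*5/8 + 1/3*1/8 = 1/3
  d_1[W] = 0*1/8 + 1/3*1/8 + 1/3*1/8 + 1/3*1/4 = 1/6
d_1 = (X=1/4, Y=1/4, Z=1/3, W=1/6)
  d_2[X] = 1/4*1/8 + 1/4*1/8 + 1/3*1/8 + 1/6*1/2 = 3/16
  d_2[Y] = 1/4*1/4 + 1/4*1/2 + 1/3*1/8 + 1/6*1/8 = 1/4
  d_2[Z] = 1/4*1/2 + 1/4*1/4 + 1/3*5/8 + 1/6*1/8 = 5/12
  d_2[W] = 1/4*1/8 + 1/4*1/8 + 1/3*1/8 + 1/6*1/4 = 7/48
d_2 = (X=3/16, Y=1/4, Z=5/12, W=7/48)

Answer: 3/16 1/4 5/12 7/48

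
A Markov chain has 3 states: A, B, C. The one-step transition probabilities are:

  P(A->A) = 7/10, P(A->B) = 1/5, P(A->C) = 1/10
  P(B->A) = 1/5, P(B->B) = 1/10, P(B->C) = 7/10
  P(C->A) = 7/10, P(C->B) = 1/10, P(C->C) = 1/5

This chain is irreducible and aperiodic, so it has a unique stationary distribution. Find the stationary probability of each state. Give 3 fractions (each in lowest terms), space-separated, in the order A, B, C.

The stationary distribution satisfies pi = pi * P, i.e.:
  pi_A = 7/10*pi_A + 1/5*pi_B + 7/10*pi_C
  pi_B = 1/5*pi_A + 1/10*pi_B + 1/10*pi_C
  pi_C = 1/10*pi_A + 7/10*pi_B + 1/5*pi_C
with normalization: pi_A + pi_B + pi_C = 1.

Using the first 2 balance equations plus normalization, the linear system A*pi = b is:
  [-3/10, 1/5, 7/10] . pi = 0
  [1/5, -9/10, 1/10] . pi = 0
  [1, 1, 1] . pi = 1

Solving yields:
  pi_A = 13/21
  pi_B = 17/105
  pi_C = 23/105

Verification (pi * P):
  13/21*7/10 + 17/105*1/5 + 23/105*7/10 = 13/21 = pi_A  (ok)
  13/21*1/5 + 17/105*1/10 + 23/105*1/10 = 17/105 = pi_B  (ok)
  13/21*1/10 + 17/105*7/10 + 23/105*1/5 = 23/105 = pi_C  (ok)

Answer: 13/21 17/105 23/105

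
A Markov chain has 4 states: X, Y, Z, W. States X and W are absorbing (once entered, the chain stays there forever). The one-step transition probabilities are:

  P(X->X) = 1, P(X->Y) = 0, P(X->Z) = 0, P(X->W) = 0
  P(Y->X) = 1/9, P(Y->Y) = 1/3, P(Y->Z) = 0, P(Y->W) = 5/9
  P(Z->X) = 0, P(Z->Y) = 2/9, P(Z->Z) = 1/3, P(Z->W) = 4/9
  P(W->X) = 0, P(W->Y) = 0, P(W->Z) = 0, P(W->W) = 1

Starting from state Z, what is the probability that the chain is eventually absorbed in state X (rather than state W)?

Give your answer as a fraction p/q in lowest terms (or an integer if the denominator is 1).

Let a_i = P(absorbed in X | start in state i).
Boundary conditions: a_X = 1, a_W = 0.
For each transient state i, a_i = sum_j P(i->j) * a_j:
  a_Y = 1/9*a_X + 1/3*a_Y + 0*a_Z + 5/9*a_W
  a_Z = 0*a_X + 2/9*a_Y + 1/3*a_Z + 4/9*a_W

Substituting a_X = 1 and a_W = 0, rearrange to (I - Q) a = r where r[i] = P(i -> X):
  [2/3, 0] . (a_Y, a_Z) = 1/9
  [-2/9, 2/3] . (a_Y, a_Z) = 0

Solving yields:
  a_Y = 1/6
  a_Z = 1/18

Starting state is Z, so the absorption probability is a_Z = 1/18.

Answer: 1/18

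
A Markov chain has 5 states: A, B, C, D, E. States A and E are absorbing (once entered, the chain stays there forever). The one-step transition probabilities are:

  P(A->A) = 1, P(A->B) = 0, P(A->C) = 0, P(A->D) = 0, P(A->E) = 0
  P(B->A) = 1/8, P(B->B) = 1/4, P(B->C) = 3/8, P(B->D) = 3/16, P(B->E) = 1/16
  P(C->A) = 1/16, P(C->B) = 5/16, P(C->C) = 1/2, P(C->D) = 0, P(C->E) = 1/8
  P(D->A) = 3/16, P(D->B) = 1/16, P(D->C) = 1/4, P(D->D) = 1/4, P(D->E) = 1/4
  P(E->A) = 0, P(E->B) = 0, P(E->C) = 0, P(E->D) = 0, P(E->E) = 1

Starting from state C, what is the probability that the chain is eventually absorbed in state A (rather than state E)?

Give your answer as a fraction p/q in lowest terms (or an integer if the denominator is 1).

Let a_i = P(absorbed in A | start in state i).
Boundary conditions: a_A = 1, a_E = 0.
For each transient state i, a_i = sum_j P(i->j) * a_j:
  a_B = 1/8*a_A + 1/4*a_B + 3/8*a_C + 3/16*a_D + 1/16*a_E
  a_C = 1/16*a_A + 5/16*a_B + 1/2*a_C + 0*a_D + 1/8*a_E
  a_D = 3/16*a_A + 1/16*a_B + 1/4*a_C + 1/4*a_D + 1/4*a_E

Substituting a_A = 1 and a_E = 0, rearrange to (I - Q) a = r where r[i] = P(i -> A):
  [3/4, -3/8, -3/16] . (a_B, a_C, a_D) = 1/8
  [-5/16, 1/2, 0] . (a_B, a_C, a_D) = 1/16
  [-1/16, -1/4, 3/4] . (a_B, a_C, a_D) = 3/16

Solving yields:
  a_B = 29/59
  a_C = 51/118
  a_D = 77/177

Starting state is C, so the absorption probability is a_C = 51/118.

Answer: 51/118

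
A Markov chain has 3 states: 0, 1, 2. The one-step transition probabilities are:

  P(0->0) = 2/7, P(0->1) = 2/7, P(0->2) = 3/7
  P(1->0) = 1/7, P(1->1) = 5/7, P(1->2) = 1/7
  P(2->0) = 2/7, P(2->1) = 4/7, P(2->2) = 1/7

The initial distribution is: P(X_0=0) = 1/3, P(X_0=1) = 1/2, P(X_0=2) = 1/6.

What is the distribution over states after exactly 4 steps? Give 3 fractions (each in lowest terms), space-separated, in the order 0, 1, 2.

Propagating the distribution step by step (d_{t+1} = d_t * P):
d_0 = (0=1/3, 1=1/2, 2=1/6)
  d_1[0] = 1/3*2/7 + 1/2*1/7 + 1/6*2/7 = 3/14
  d_1[1] = 1/3*2/7 + 1/2*5/7 + 1/6*4/7 = 23/42
  d_1[2] = 1/3*3/7 + 1/2*1/7 + 1/6*1/7 = 5/21
d_1 = (0=3/14, 1=23/42, 2=5/21)
  d_2[0] = 3/14*2/7 + 23/42*1/7 + 5/21*2/7 = 61/294
  d_2[1] = 3/14*2/7 + 23/42*5/7 + 5/21*4/7 = 173/294
  d_2[2] = 3/14*3/7 + 23/42*1/7 + 5/21*1/7 = 10/49
d_2 = (0=61/294, 1=173/294, 2=10/49)
  d_3[0] = 61/294*2/7 + 173/294*1/7 + 10/49*2/7 = 415/2058
  d_3[1] = 61/294*2/7 + 173/294*5/7 + 10/49*4/7 = 409/686
  d_3[2] = 61/294*3/7 + 173/294*1/7 + 10/49*1/7 = 208/1029
d_3 = (0=415/2058, 1=409/686, 2=208/1029)
  d_4[0] = 415/2058*2/7 + 409/686*1/7 + 208/1029*2/7 = 963/4802
  d_4[1] = 415/2058*2/7 + 409/686*5/7 + 208/1029*4/7 = 8629/14406
  d_4[2] = 415/2058*3/7 + 409/686*1/7 + 208/1029*1/7 = 1444/7203
d_4 = (0=963/4802, 1=8629/14406, 2=1444/7203)

Answer: 963/4802 8629/14406 1444/7203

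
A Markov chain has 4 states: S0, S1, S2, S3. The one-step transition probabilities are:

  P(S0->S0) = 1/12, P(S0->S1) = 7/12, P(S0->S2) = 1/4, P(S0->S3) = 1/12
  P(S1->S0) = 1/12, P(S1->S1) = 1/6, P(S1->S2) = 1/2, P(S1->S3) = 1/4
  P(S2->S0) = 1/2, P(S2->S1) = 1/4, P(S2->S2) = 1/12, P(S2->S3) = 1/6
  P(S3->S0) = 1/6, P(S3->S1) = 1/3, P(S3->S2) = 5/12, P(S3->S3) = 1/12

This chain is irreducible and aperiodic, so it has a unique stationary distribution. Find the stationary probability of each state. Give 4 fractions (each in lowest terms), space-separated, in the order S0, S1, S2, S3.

The stationary distribution satisfies pi = pi * P, i.e.:
  pi_S0 = 1/12*pi_S0 + 1/12*pi_S1 + 1/2*pi_S2 + 1/6*pi_S3
  pi_S1 = 7/12*pi_S0 + 1/6*pi_S1 + 1/4*pi_S2 + 1/3*pi_S3
  pi_S2 = 1/4*pi_S0 + 1/2*pi_S1 + 1/12*pi_S2 + 5/12*pi_S3
  pi_S3 = 1/12*pi_S0 + 1/4*pi_S1 + 1/6*pi_S2 + 1/12*pi_S3
with normalization: pi_S0 + pi_S1 + pi_S2 + pi_S3 = 1.

Using the first 3 balance equations plus normalization, the linear system A*pi = b is:
  [-11/12, 1/12, 1/2, 1/6] . pi = 0
  [7/12, -5/6, 1/4, 1/3] . pi = 0
  [1/4, 1/2, -11/12, 5/12] . pi = 0
  [1, 1, 1, 1] . pi = 1

Solving yields:
  pi_S0 = 229/1025
  pi_S1 = 959/3075
  pi_S2 = 187/615
  pi_S3 = 494/3075

Verification (pi * P):
  229/1025*1/12 + 959/3075*1/12 + 187/615*1/2 + 494/3075*1/6 = 229/1025 = pi_S0  (ok)
  229/1025*7/12 + 959/3075*1/6 + 187/615*1/4 + 494/3075*1/3 = 959/3075 = pi_S1  (ok)
  229/1025*1/4 + 959/3075*1/2 + 187/615*1/12 + 494/3075*5/12 = 187/615 = pi_S2  (ok)
  229/1025*1/12 + 959/3075*1/4 + 187/615*1/6 + 494/3075*1/12 = 494/3075 = pi_S3  (ok)

Answer: 229/1025 959/3075 187/615 494/3075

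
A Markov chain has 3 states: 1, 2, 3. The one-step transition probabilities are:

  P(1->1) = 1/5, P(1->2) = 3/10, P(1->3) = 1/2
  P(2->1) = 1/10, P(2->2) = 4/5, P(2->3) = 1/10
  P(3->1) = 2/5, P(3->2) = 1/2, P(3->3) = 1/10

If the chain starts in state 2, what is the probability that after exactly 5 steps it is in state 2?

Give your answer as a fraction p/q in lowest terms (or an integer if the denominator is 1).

Computing P^5 by repeated multiplication:
P^1 =
  1: [1/5, 3/10, 1/2]
  2: [1/10, 4/5, 1/10]
  3: [2/5, 1/2, 1/10]
P^2 =
  1: [27/100, 11/20, 9/50]
  2: [7/50, 18/25, 7/50]
  3: [17/100, 57/100, 13/50]
P^3 =
  1: [181/1000, 611/1000, 26/125]
  2: [39/250, 86/125, 39/250]
  3: [39/200, 637/1000, 21/125]
P^4 =
  1: [361/2000, 6471/10000, 431/2500]
  2: [203/1250, 422/625, 203/1250]
  3: [1699/10000, 6521/10000, 89/500]
P^5 =
  1: [16977/100000, 65803/100000, 861/5000]
  2: [1031/6250, 2094/3125, 1031/6250]
  3: [17039/100000, 13233/20000, 4199/25000]

(P^5)[2 -> 2] = 2094/3125

Answer: 2094/3125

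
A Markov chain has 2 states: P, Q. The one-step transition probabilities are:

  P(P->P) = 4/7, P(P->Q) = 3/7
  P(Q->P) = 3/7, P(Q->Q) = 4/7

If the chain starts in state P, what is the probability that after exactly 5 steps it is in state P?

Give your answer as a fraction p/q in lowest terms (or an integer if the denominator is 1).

Computing P^5 by repeated multiplication:
P^1 =
  P: [4/7, 3/7]
  Q: [3/7, 4/7]
P^2 =
  P: [25/49, 24/49]
  Q: [24/49, 25/49]
P^3 =
  P: [172/343, 171/343]
  Q: [171/343, 172/343]
P^4 =
  P: [1201/2401, 1200/2401]
  Q: [1200/2401, 1201/2401]
P^5 =
  P: [8404/16807, 8403/16807]
  Q: [8403/16807, 8404/16807]

(P^5)[P -> P] = 8404/16807

Answer: 8404/16807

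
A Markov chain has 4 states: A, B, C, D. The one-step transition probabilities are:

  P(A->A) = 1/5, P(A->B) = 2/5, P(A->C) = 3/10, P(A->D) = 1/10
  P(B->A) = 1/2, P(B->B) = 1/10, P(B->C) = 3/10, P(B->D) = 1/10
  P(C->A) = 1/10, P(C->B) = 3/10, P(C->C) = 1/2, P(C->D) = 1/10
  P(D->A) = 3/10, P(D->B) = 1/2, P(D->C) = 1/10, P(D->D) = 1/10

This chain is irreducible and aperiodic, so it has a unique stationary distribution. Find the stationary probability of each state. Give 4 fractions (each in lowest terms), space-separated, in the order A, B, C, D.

The stationary distribution satisfies pi = pi * P, i.e.:
  pi_A = 1/5*pi_A + 1/2*pi_B + 1/10*pi_C + 3/10*pi_D
  pi_B = 2/5*pi_A + 1/10*pi_B + 3/10*pi_C + 1/2*pi_D
  pi_C = 3/10*pi_A + 3/10*pi_B + 1/2*pi_C + 1/10*pi_D
  pi_D = 1/10*pi_A + 1/10*pi_B + 1/10*pi_C + 1/10*pi_D
with normalization: pi_A + pi_B + pi_C + pi_D = 1.

Using the first 3 balance equations plus normalization, the linear system A*pi = b is:
  [-4/5, 1/2, 1/10, 3/10] . pi = 0
  [2/5, -9/10, 3/10, 1/2] . pi = 0
  [3/10, 3/10, -1/2, 1/10] . pi = 0
  [1, 1, 1, 1] . pi = 1

Solving yields:
  pi_A = 17/65
  pi_B = 15/52
  pi_C = 7/20
  pi_D = 1/10

Verification (pi * P):
  17/65*1/5 + 15/52*1/2 + 7/20*1/10 + 1/10*3/10 = 17/65 = pi_A  (ok)
  17/65*2/5 + 15/52*1/10 + 7/20*3/10 + 1/10*1/2 = 15/52 = pi_B  (ok)
  17/65*3/10 + 15/52*3/10 + 7/20*1/2 + 1/10*1/10 = 7/20 = pi_C  (ok)
  17/65*1/10 + 15/52*1/10 + 7/20*1/10 + 1/10*1/10 = 1/10 = pi_D  (ok)

Answer: 17/65 15/52 7/20 1/10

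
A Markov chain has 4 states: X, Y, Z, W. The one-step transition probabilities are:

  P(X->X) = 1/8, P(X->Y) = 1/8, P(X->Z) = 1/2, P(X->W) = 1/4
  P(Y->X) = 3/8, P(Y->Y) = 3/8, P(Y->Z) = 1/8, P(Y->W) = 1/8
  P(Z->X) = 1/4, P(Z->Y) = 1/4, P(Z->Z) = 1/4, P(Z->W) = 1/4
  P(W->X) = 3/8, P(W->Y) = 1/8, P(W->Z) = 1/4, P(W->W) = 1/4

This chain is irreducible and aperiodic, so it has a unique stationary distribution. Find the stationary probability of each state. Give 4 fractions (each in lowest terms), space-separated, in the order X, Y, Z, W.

Answer: 68/251 54/251 73/251 56/251

Derivation:
The stationary distribution satisfies pi = pi * P, i.e.:
  pi_X = 1/8*pi_X + 3/8*pi_Y + 1/4*pi_Z + 3/8*pi_W
  pi_Y = 1/8*pi_X + 3/8*pi_Y + 1/4*pi_Z + 1/8*pi_W
  pi_Z = 1/2*pi_X + 1/8*pi_Y + 1/4*pi_Z + 1/4*pi_W
  pi_W = 1/4*pi_X + 1/8*pi_Y + 1/4*pi_Z + 1/4*pi_W
with normalization: pi_X + pi_Y + pi_Z + pi_W = 1.

Using the first 3 balance equations plus normalization, the linear system A*pi = b is:
  [-7/8, 3/8, 1/4, 3/8] . pi = 0
  [1/8, -5/8, 1/4, 1/8] . pi = 0
  [1/2, 1/8, -3/4, 1/4] . pi = 0
  [1, 1, 1, 1] . pi = 1

Solving yields:
  pi_X = 68/251
  pi_Y = 54/251
  pi_Z = 73/251
  pi_W = 56/251

Verification (pi * P):
  68/251*1/8 + 54/251*3/8 + 73/251*1/4 + 56/251*3/8 = 68/251 = pi_X  (ok)
  68/251*1/8 + 54/251*3/8 + 73/251*1/4 + 56/251*1/8 = 54/251 = pi_Y  (ok)
  68/251*1/2 + 54/251*1/8 + 73/251*1/4 + 56/251*1/4 = 73/251 = pi_Z  (ok)
  68/251*1/4 + 54/251*1/8 + 73/251*1/4 + 56/251*1/4 = 56/251 = pi_W  (ok)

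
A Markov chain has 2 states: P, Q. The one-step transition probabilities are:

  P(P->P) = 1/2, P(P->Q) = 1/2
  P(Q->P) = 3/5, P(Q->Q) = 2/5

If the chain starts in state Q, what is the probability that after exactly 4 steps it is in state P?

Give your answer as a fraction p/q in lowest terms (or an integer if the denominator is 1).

Answer: 2727/5000

Derivation:
Computing P^4 by repeated multiplication:
P^1 =
  P: [1/2, 1/2]
  Q: [3/5, 2/5]
P^2 =
  P: [11/20, 9/20]
  Q: [27/50, 23/50]
P^3 =
  P: [109/200, 91/200]
  Q: [273/500, 227/500]
P^4 =
  P: [1091/2000, 909/2000]
  Q: [2727/5000, 2273/5000]

(P^4)[Q -> P] = 2727/5000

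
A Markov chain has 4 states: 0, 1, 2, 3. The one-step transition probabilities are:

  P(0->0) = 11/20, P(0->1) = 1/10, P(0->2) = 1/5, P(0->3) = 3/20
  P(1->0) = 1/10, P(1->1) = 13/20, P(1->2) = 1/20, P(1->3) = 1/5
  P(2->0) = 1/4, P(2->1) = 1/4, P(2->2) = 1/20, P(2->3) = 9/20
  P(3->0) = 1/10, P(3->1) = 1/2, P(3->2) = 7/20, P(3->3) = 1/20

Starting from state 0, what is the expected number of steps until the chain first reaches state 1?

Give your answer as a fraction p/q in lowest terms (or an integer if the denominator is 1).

Answer: 9760/2011

Derivation:
Let h_i = expected steps to first reach 1 from state i.
Boundary: h_1 = 0.
First-step equations for the other states:
  h_0 = 1 + 11/20*h_0 + 1/10*h_1 + 1/5*h_2 + 3/20*h_3
  h_2 = 1 + 1/4*h_0 + 1/4*h_1 + 1/20*h_2 + 9/20*h_3
  h_3 = 1 + 1/10*h_0 + 1/2*h_1 + 7/20*h_2 + 1/20*h_3

Substituting h_1 = 0 and rearranging gives the linear system (I - Q) h = 1:
  [9/20, -1/5, -3/20] . (h_0, h_2, h_3) = 1
  [-1/4, 19/20, -9/20] . (h_0, h_2, h_3) = 1
  [-1/10, -7/20, 19/20] . (h_0, h_2, h_3) = 1

Solving yields:
  h_0 = 9760/2011
  h_2 = 7480/2011
  h_3 = 5900/2011

Starting state is 0, so the expected hitting time is h_0 = 9760/2011.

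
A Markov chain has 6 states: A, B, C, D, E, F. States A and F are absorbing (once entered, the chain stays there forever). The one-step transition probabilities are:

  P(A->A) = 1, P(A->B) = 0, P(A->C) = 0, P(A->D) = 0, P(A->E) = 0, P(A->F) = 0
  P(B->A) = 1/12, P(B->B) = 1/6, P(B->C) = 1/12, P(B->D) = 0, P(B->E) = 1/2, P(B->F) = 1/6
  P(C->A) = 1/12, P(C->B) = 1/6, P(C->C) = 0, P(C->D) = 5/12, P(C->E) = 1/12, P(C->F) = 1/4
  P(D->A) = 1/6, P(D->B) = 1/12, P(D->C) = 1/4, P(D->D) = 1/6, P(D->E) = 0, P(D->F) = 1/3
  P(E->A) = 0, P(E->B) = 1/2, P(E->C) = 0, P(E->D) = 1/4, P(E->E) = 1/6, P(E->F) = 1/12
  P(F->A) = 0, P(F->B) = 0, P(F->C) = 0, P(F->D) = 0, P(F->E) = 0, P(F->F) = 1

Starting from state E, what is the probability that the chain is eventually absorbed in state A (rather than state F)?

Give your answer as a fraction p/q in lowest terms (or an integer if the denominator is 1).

Let a_i = P(absorbed in A | start in state i).
Boundary conditions: a_A = 1, a_F = 0.
For each transient state i, a_i = sum_j P(i->j) * a_j:
  a_B = 1/12*a_A + 1/6*a_B + 1/12*a_C + 0*a_D + 1/2*a_E + 1/6*a_F
  a_C = 1/12*a_A + 1/6*a_B + 0*a_C + 5/12*a_D + 1/12*a_E + 1/4*a_F
  a_D = 1/6*a_A + 1/12*a_B + 1/4*a_C + 1/6*a_D + 0*a_E + 1/3*a_F
  a_E = 0*a_A + 1/2*a_B + 0*a_C + 1/4*a_D + 1/6*a_E + 1/12*a_F

Substituting a_A = 1 and a_F = 0, rearrange to (I - Q) a = r where r[i] = P(i -> A):
  [5/6, -1/12, 0, -1/2] . (a_B, a_C, a_D, a_E) = 1/12
  [-1/6, 1, -5/12, -1/12] . (a_B, a_C, a_D, a_E) = 1/12
  [-1/12, -1/4, 5/6, 0] . (a_B, a_C, a_D, a_E) = 1/6
  [-1/2, 0, -1/4, 5/6] . (a_B, a_C, a_D, a_E) = 0

Solving yields:
  a_B = 1733/5993
  a_C = 1707/5993
  a_D = 1884/5993
  a_E = 1605/5993

Starting state is E, so the absorption probability is a_E = 1605/5993.

Answer: 1605/5993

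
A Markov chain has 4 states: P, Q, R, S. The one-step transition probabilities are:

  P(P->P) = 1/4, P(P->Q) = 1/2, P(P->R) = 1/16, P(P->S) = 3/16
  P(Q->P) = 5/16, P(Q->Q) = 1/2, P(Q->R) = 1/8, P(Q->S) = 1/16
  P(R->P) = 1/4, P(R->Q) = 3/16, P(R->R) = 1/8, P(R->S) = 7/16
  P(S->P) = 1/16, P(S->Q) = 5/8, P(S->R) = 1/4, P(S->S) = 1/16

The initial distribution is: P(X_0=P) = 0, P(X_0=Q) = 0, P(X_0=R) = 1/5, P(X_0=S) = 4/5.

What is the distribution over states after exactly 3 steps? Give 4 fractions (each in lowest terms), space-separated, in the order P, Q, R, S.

Propagating the distribution step by step (d_{t+1} = d_t * P):
d_0 = (P=0, Q=0, R=1/5, S=4/5)
  d_1[P] = 0*1/4 + 0*5/16 + 1/5*1/4 + 4/5*1/16 = 1/10
  d_1[Q] = 0*1/2 + 0*1/2 + 1/5*3/16 + 4/5*5/8 = 43/80
  d_1[R] = 0*1/16 + 0*1/8 + 1/5*1/8 + 4/5*1/4 = 9/40
  d_1[S] = 0*3/16 + 0*1/16 + 1/5*7/16 + 4/5*1/16 = 11/80
d_1 = (P=1/10, Q=43/80, R=9/40, S=11/80)
  d_2[P] = 1/10*1/4 + 43/80*5/16 + 9/40*1/4 + 11/80*1/16 = 33/128
  d_2[Q] = 1/10*1/2 + 43/80*1/2 + 9/40*3/16 + 11/80*5/8 = 143/320
  d_2[R] = 1/10*1/16 + 43/80*1/8 + 9/40*1/8 + 11/80*1/4 = 87/640
  d_2[S] = 1/10*3/16 + 43/80*1/16 + 9/40*7/16 + 11/80*1/16 = 51/320
d_2 = (P=33/128, Q=143/320, R=87/640, S=51/320)
  d_3[P] = 33/128*1/4 + 143/320*5/16 + 87/640*1/4 + 51/320*1/16 = 127/512
  d_3[Q] = 33/128*1/2 + 143/320*1/2 + 87/640*3/16 + 51/320*5/8 = 4889/10240
  d_3[R] = 33/128*1/16 + 143/320*1/8 + 87/640*1/8 + 51/320*1/4 = 1319/10240
  d_3[S] = 33/128*3/16 + 143/320*1/16 + 87/640*7/16 + 51/320*1/16 = 373/2560
d_3 = (P=127/512, Q=4889/10240, R=1319/10240, S=373/2560)

Answer: 127/512 4889/10240 1319/10240 373/2560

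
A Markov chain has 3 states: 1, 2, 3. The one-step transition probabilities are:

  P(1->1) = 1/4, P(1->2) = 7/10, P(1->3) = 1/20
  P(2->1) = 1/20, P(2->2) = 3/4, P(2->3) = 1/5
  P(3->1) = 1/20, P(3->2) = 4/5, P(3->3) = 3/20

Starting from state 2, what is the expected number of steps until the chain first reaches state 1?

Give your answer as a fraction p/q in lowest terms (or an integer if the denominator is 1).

Answer: 20

Derivation:
Let h_i = expected steps to first reach 1 from state i.
Boundary: h_1 = 0.
First-step equations for the other states:
  h_2 = 1 + 1/20*h_1 + 3/4*h_2 + 1/5*h_3
  h_3 = 1 + 1/20*h_1 + 4/5*h_2 + 3/20*h_3

Substituting h_1 = 0 and rearranging gives the linear system (I - Q) h = 1:
  [1/4, -1/5] . (h_2, h_3) = 1
  [-4/5, 17/20] . (h_2, h_3) = 1

Solving yields:
  h_2 = 20
  h_3 = 20

Starting state is 2, so the expected hitting time is h_2 = 20.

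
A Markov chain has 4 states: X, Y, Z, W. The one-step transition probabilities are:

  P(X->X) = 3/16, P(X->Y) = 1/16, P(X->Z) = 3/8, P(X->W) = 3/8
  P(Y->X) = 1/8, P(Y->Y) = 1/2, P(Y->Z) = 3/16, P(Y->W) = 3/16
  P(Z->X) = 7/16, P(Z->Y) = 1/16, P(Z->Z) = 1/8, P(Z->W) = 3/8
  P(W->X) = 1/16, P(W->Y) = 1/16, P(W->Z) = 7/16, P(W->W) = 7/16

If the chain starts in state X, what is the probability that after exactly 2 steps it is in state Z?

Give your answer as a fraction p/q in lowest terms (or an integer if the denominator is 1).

Answer: 75/256

Derivation:
Computing P^2 by repeated multiplication:
P^1 =
  X: [3/16, 1/16, 3/8, 3/8]
  Y: [1/8, 1/2, 3/16, 3/16]
  Z: [7/16, 1/16, 1/8, 3/8]
  W: [1/16, 1/16, 7/16, 7/16]
P^2 =
  X: [59/256, 23/256, 75/256, 99/256]
  Y: [23/128, 9/32, 63/256, 75/256]
  Z: [43/256, 23/256, 91/256, 99/256]
  W: [61/256, 23/256, 9/32, 25/64]

(P^2)[X -> Z] = 75/256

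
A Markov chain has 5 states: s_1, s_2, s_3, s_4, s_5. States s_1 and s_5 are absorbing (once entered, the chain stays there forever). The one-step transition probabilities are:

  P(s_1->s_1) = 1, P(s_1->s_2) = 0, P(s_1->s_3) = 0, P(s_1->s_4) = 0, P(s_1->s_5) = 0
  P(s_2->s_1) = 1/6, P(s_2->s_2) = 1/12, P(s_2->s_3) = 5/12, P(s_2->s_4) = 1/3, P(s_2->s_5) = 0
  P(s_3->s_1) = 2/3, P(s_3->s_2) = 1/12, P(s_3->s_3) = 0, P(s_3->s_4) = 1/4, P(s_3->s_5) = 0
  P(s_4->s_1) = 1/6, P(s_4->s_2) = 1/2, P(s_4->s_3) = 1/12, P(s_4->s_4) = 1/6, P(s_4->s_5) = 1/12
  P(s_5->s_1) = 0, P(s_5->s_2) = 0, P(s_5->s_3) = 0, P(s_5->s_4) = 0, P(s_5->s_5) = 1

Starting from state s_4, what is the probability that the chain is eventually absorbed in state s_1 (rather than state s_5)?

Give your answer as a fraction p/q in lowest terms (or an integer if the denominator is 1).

Answer: 728/855

Derivation:
Let a_i = P(absorbed in s_1 | start in state i).
Boundary conditions: a_s_1 = 1, a_s_5 = 0.
For each transient state i, a_i = sum_j P(i->j) * a_j:
  a_s_2 = 1/6*a_s_1 + 1/12*a_s_2 + 5/12*a_s_3 + 1/3*a_s_4 + 0*a_s_5
  a_s_3 = 2/3*a_s_1 + 1/12*a_s_2 + 0*a_s_3 + 1/4*a_s_4 + 0*a_s_5
  a_s_4 = 1/6*a_s_1 + 1/2*a_s_2 + 1/12*a_s_3 + 1/6*a_s_4 + 1/12*a_s_5

Substituting a_s_1 = 1 and a_s_5 = 0, rearrange to (I - Q) a = r where r[i] = P(i -> s_1):
  [11/12, -5/12, -1/3] . (a_s_2, a_s_3, a_s_4) = 1/6
  [-1/12, 1, -1/4] . (a_s_2, a_s_3, a_s_4) = 2/3
  [-1/2, -1/12, 5/6] . (a_s_2, a_s_3, a_s_4) = 1/6

Solving yields:
  a_s_2 = 88/95
  a_s_3 = 818/855
  a_s_4 = 728/855

Starting state is s_4, so the absorption probability is a_s_4 = 728/855.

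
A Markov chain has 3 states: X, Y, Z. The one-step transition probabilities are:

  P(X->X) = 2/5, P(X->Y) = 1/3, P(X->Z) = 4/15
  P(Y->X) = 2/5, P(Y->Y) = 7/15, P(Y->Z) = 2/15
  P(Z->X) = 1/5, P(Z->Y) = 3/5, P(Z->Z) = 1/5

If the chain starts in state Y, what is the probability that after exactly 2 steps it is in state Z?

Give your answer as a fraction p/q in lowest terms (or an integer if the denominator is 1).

Computing P^2 by repeated multiplication:
P^1 =
  X: [2/5, 1/3, 4/15]
  Y: [2/5, 7/15, 2/15]
  Z: [1/5, 3/5, 1/5]
P^2 =
  X: [26/75, 101/225, 46/225]
  Y: [28/75, 97/225, 44/225]
  Z: [9/25, 7/15, 13/75]

(P^2)[Y -> Z] = 44/225

Answer: 44/225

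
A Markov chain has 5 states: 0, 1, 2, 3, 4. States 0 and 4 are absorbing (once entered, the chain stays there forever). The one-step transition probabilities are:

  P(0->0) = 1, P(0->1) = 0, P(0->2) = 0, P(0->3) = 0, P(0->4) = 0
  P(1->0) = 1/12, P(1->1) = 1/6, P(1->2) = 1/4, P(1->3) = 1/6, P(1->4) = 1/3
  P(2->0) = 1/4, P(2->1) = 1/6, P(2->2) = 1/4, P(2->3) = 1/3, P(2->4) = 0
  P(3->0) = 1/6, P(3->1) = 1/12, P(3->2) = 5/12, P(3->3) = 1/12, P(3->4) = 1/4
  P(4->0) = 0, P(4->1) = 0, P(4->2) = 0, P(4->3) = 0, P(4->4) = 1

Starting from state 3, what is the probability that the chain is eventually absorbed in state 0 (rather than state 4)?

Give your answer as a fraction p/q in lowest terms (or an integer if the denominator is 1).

Let a_i = P(absorbed in 0 | start in state i).
Boundary conditions: a_0 = 1, a_4 = 0.
For each transient state i, a_i = sum_j P(i->j) * a_j:
  a_1 = 1/12*a_0 + 1/6*a_1 + 1/4*a_2 + 1/6*a_3 + 1/3*a_4
  a_2 = 1/4*a_0 + 1/6*a_1 + 1/4*a_2 + 1/3*a_3 + 0*a_4
  a_3 = 1/6*a_0 + 1/12*a_1 + 5/12*a_2 + 1/12*a_3 + 1/4*a_4

Substituting a_0 = 1 and a_4 = 0, rearrange to (I - Q) a = r where r[i] = P(i -> 0):
  [5/6, -1/4, -1/6] . (a_1, a_2, a_3) = 1/12
  [-1/6, 3/4, -1/3] . (a_1, a_2, a_3) = 1/4
  [-1/12, -5/12, 11/12] . (a_1, a_2, a_3) = 1/6

Solving yields:
  a_1 = 134/337
  a_2 = 219/337
  a_3 = 173/337

Starting state is 3, so the absorption probability is a_3 = 173/337.

Answer: 173/337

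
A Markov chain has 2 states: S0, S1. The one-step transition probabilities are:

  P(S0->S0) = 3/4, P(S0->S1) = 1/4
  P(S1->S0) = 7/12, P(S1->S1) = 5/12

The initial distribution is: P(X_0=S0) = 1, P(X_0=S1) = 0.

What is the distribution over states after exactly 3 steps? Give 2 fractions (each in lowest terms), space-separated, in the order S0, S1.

Propagating the distribution step by step (d_{t+1} = d_t * P):
d_0 = (S0=1, S1=0)
  d_1[S0] = 1*3/4 + 0*7/12 = 3/4
  d_1[S1] = 1*1/4 + 0*5/12 = 1/4
d_1 = (S0=3/4, S1=1/4)
  d_2[S0] = 3/4*3/4 + 1/4*7/12 = 17/24
  d_2[S1] = 3/4*1/4 + 1/4*5/12 = 7/24
d_2 = (S0=17/24, S1=7/24)
  d_3[S0] = 17/24*3/4 + 7/24*7/12 = 101/144
  d_3[S1] = 17/24*1/4 + 7/24*5/12 = 43/144
d_3 = (S0=101/144, S1=43/144)

Answer: 101/144 43/144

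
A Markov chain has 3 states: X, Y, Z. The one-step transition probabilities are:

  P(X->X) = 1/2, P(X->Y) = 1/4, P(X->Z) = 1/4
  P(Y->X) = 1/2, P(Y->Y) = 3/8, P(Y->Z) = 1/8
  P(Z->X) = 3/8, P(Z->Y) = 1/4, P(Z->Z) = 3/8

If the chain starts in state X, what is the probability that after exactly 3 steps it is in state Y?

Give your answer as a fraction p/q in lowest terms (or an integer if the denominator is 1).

Answer: 73/256

Derivation:
Computing P^3 by repeated multiplication:
P^1 =
  X: [1/2, 1/4, 1/4]
  Y: [1/2, 3/8, 1/8]
  Z: [3/8, 1/4, 3/8]
P^2 =
  X: [15/32, 9/32, 1/4]
  Y: [31/64, 19/64, 7/32]
  Z: [29/64, 9/32, 17/64]
P^3 =
  X: [15/32, 73/256, 63/256]
  Y: [121/256, 147/512, 123/512]
  Z: [239/512, 73/256, 127/512]

(P^3)[X -> Y] = 73/256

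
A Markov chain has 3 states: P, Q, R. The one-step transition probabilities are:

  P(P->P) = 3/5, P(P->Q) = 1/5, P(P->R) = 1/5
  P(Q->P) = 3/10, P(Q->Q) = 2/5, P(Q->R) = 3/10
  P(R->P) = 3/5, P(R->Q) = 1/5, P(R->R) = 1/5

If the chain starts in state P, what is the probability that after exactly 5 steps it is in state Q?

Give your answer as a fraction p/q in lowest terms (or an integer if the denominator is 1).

Computing P^5 by repeated multiplication:
P^1 =
  P: [3/5, 1/5, 1/5]
  Q: [3/10, 2/5, 3/10]
  R: [3/5, 1/5, 1/5]
P^2 =
  P: [27/50, 6/25, 11/50]
  Q: [12/25, 7/25, 6/25]
  R: [27/50, 6/25, 11/50]
P^3 =
  P: [66/125, 31/125, 28/125]
  Q: [129/250, 32/125, 57/250]
  R: [66/125, 31/125, 28/125]
P^4 =
  P: [657/1250, 156/625, 281/1250]
  Q: [327/625, 157/625, 141/625]
  R: [657/1250, 156/625, 281/1250]
P^5 =
  P: [1641/3125, 781/3125, 703/3125]
  Q: [3279/6250, 782/3125, 1407/6250]
  R: [1641/3125, 781/3125, 703/3125]

(P^5)[P -> Q] = 781/3125

Answer: 781/3125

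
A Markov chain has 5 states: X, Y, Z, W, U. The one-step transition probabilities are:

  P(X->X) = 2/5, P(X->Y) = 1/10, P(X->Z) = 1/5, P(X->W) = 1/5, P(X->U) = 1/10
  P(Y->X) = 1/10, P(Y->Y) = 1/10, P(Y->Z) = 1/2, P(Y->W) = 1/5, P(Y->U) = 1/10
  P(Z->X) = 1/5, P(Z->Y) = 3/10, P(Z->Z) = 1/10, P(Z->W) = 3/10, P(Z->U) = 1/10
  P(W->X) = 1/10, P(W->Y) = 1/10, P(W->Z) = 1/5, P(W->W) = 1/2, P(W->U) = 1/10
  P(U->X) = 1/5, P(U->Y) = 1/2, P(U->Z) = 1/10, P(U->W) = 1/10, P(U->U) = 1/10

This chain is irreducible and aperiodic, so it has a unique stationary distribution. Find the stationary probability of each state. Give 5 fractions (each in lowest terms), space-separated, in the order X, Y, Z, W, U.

Answer: 86/455 12/65 29/130 138/455 1/10

Derivation:
The stationary distribution satisfies pi = pi * P, i.e.:
  pi_X = 2/5*pi_X + 1/10*pi_Y + 1/5*pi_Z + 1/10*pi_W + 1/5*pi_U
  pi_Y = 1/10*pi_X + 1/10*pi_Y + 3/10*pi_Z + 1/10*pi_W + 1/2*pi_U
  pi_Z = 1/5*pi_X + 1/2*pi_Y + 1/10*pi_Z + 1/5*pi_W + 1/10*pi_U
  pi_W = 1/5*pi_X + 1/5*pi_Y + 3/10*pi_Z + 1/2*pi_W + 1/10*pi_U
  pi_U = 1/10*pi_X + 1/10*pi_Y + 1/10*pi_Z + 1/10*pi_W + 1/10*pi_U
with normalization: pi_X + pi_Y + pi_Z + pi_W + pi_U = 1.

Using the first 4 balance equations plus normalization, the linear system A*pi = b is:
  [-3/5, 1/10, 1/5, 1/10, 1/5] . pi = 0
  [1/10, -9/10, 3/10, 1/10, 1/2] . pi = 0
  [1/5, 1/2, -9/10, 1/5, 1/10] . pi = 0
  [1/5, 1/5, 3/10, -1/2, 1/10] . pi = 0
  [1, 1, 1, 1, 1] . pi = 1

Solving yields:
  pi_X = 86/455
  pi_Y = 12/65
  pi_Z = 29/130
  pi_W = 138/455
  pi_U = 1/10

Verification (pi * P):
  86/455*2/5 + 12/65*1/10 + 29/130*1/5 + 138/455*1/10 + 1/10*1/5 = 86/455 = pi_X  (ok)
  86/455*1/10 + 12/65*1/10 + 29/130*3/10 + 138/455*1/10 + 1/10*1/2 = 12/65 = pi_Y  (ok)
  86/455*1/5 + 12/65*1/2 + 29/130*1/10 + 138/455*1/5 + 1/10*1/10 = 29/130 = pi_Z  (ok)
  86/455*1/5 + 12/65*1/5 + 29/130*3/10 + 138/455*1/2 + 1/10*1/10 = 138/455 = pi_W  (ok)
  86/455*1/10 + 12/65*1/10 + 29/130*1/10 + 138/455*1/10 + 1/10*1/10 = 1/10 = pi_U  (ok)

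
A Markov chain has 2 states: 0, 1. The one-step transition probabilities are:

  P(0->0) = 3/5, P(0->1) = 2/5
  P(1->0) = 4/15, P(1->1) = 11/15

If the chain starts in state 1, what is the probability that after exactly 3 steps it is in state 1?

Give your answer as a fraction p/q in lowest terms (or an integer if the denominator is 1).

Answer: 83/135

Derivation:
Computing P^3 by repeated multiplication:
P^1 =
  0: [3/5, 2/5]
  1: [4/15, 11/15]
P^2 =
  0: [7/15, 8/15]
  1: [16/45, 29/45]
P^3 =
  0: [19/45, 26/45]
  1: [52/135, 83/135]

(P^3)[1 -> 1] = 83/135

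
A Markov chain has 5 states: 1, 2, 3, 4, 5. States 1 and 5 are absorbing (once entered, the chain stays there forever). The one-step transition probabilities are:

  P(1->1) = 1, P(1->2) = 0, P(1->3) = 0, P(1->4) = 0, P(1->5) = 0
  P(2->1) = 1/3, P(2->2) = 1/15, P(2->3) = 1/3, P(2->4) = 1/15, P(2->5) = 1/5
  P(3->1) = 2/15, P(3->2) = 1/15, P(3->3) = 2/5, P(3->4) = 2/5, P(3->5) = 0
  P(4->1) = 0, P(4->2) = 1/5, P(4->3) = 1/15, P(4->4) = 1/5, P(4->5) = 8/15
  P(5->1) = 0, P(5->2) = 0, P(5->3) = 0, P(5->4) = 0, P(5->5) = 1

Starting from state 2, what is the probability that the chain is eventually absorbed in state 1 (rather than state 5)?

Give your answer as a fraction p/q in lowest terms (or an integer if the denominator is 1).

Answer: 316/625

Derivation:
Let a_i = P(absorbed in 1 | start in state i).
Boundary conditions: a_1 = 1, a_5 = 0.
For each transient state i, a_i = sum_j P(i->j) * a_j:
  a_2 = 1/3*a_1 + 1/15*a_2 + 1/3*a_3 + 1/15*a_4 + 1/5*a_5
  a_3 = 2/15*a_1 + 1/15*a_2 + 2/5*a_3 + 2/5*a_4 + 0*a_5
  a_4 = 0*a_1 + 1/5*a_2 + 1/15*a_3 + 1/5*a_4 + 8/15*a_5

Substituting a_1 = 1 and a_5 = 0, rearrange to (I - Q) a = r where r[i] = P(i -> 1):
  [14/15, -1/3, -1/15] . (a_2, a_3, a_4) = 1/3
  [-1/15, 3/5, -2/5] . (a_2, a_3, a_4) = 2/15
  [-1/5, -1/15, 4/5] . (a_2, a_3, a_4) = 0

Solving yields:
  a_2 = 316/625
  a_3 = 48/125
  a_4 = 99/625

Starting state is 2, so the absorption probability is a_2 = 316/625.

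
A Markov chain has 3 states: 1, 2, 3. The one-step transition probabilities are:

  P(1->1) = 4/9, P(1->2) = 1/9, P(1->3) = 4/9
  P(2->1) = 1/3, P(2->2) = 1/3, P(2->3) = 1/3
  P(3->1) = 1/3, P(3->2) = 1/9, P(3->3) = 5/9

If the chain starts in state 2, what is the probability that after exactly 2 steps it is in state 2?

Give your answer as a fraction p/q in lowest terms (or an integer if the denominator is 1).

Answer: 5/27

Derivation:
Computing P^2 by repeated multiplication:
P^1 =
  1: [4/9, 1/9, 4/9]
  2: [1/3, 1/3, 1/3]
  3: [1/3, 1/9, 5/9]
P^2 =
  1: [31/81, 11/81, 13/27]
  2: [10/27, 5/27, 4/9]
  3: [10/27, 11/81, 40/81]

(P^2)[2 -> 2] = 5/27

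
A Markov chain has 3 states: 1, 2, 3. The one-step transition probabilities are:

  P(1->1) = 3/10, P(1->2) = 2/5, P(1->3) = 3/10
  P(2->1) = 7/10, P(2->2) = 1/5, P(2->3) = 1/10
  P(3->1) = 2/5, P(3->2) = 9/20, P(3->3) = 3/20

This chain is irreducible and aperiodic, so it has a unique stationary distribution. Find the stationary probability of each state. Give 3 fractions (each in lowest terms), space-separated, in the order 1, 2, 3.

Answer: 127/278 95/278 28/139

Derivation:
The stationary distribution satisfies pi = pi * P, i.e.:
  pi_1 = 3/10*pi_1 + 7/10*pi_2 + 2/5*pi_3
  pi_2 = 2/5*pi_1 + 1/5*pi_2 + 9/20*pi_3
  pi_3 = 3/10*pi_1 + 1/10*pi_2 + 3/20*pi_3
with normalization: pi_1 + pi_2 + pi_3 = 1.

Using the first 2 balance equations plus normalization, the linear system A*pi = b is:
  [-7/10, 7/10, 2/5] . pi = 0
  [2/5, -4/5, 9/20] . pi = 0
  [1, 1, 1] . pi = 1

Solving yields:
  pi_1 = 127/278
  pi_2 = 95/278
  pi_3 = 28/139

Verification (pi * P):
  127/278*3/10 + 95/278*7/10 + 28/139*2/5 = 127/278 = pi_1  (ok)
  127/278*2/5 + 95/278*1/5 + 28/139*9/20 = 95/278 = pi_2  (ok)
  127/278*3/10 + 95/278*1/10 + 28/139*3/20 = 28/139 = pi_3  (ok)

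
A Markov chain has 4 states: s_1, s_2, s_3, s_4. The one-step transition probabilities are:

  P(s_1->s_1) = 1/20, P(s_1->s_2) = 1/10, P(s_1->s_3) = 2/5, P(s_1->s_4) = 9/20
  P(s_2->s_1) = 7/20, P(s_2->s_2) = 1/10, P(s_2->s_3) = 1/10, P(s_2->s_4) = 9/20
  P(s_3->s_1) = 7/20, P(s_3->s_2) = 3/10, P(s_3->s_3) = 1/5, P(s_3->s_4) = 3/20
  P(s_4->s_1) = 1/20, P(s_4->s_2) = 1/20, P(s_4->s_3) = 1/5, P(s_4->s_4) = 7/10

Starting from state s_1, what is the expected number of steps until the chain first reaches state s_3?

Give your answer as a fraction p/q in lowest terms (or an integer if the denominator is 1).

Let h_i = expected steps to first reach s_3 from state i.
Boundary: h_s_3 = 0.
First-step equations for the other states:
  h_s_1 = 1 + 1/20*h_s_1 + 1/10*h_s_2 + 2/5*h_s_3 + 9/20*h_s_4
  h_s_2 = 1 + 7/20*h_s_1 + 1/10*h_s_2 + 1/10*h_s_3 + 9/20*h_s_4
  h_s_4 = 1 + 1/20*h_s_1 + 1/20*h_s_2 + 1/5*h_s_3 + 7/10*h_s_4

Substituting h_s_3 = 0 and rearranging gives the linear system (I - Q) h = 1:
  [19/20, -1/10, -9/20] . (h_s_1, h_s_2, h_s_4) = 1
  [-7/20, 9/10, -9/20] . (h_s_1, h_s_2, h_s_4) = 1
  [-1/20, -1/20, 3/10] . (h_s_1, h_s_2, h_s_4) = 1

Solving yields:
  h_s_1 = 1000/259
  h_s_2 = 1300/259
  h_s_4 = 3740/777

Starting state is s_1, so the expected hitting time is h_s_1 = 1000/259.

Answer: 1000/259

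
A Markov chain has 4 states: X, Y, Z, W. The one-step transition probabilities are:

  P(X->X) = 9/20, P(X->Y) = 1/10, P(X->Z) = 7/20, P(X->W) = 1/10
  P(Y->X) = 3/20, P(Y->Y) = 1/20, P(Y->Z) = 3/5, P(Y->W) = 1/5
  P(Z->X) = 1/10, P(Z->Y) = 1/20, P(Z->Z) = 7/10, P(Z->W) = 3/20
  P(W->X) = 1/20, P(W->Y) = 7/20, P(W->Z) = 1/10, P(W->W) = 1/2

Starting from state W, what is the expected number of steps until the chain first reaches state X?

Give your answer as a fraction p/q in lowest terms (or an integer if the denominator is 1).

Answer: 2680/239

Derivation:
Let h_i = expected steps to first reach X from state i.
Boundary: h_X = 0.
First-step equations for the other states:
  h_Y = 1 + 3/20*h_X + 1/20*h_Y + 3/5*h_Z + 1/5*h_W
  h_Z = 1 + 1/10*h_X + 1/20*h_Y + 7/10*h_Z + 3/20*h_W
  h_W = 1 + 1/20*h_X + 7/20*h_Y + 1/10*h_Z + 1/2*h_W

Substituting h_X = 0 and rearranging gives the linear system (I - Q) h = 1:
  [19/20, -3/5, -1/5] . (h_Y, h_Z, h_W) = 1
  [-1/20, 3/10, -3/20] . (h_Y, h_Z, h_W) = 1
  [-7/20, -1/10, 1/2] . (h_Y, h_Z, h_W) = 1

Solving yields:
  h_Y = 2420/239
  h_Z = 2540/239
  h_W = 2680/239

Starting state is W, so the expected hitting time is h_W = 2680/239.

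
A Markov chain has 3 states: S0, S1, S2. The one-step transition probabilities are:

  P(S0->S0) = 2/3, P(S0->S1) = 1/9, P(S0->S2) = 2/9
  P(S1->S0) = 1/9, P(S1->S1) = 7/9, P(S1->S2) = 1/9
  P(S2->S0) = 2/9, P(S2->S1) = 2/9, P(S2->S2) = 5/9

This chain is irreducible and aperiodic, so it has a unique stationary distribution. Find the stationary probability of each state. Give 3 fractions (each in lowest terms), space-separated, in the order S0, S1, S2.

Answer: 6/19 8/19 5/19

Derivation:
The stationary distribution satisfies pi = pi * P, i.e.:
  pi_S0 = 2/3*pi_S0 + 1/9*pi_S1 + 2/9*pi_S2
  pi_S1 = 1/9*pi_S0 + 7/9*pi_S1 + 2/9*pi_S2
  pi_S2 = 2/9*pi_S0 + 1/9*pi_S1 + 5/9*pi_S2
with normalization: pi_S0 + pi_S1 + pi_S2 = 1.

Using the first 2 balance equations plus normalization, the linear system A*pi = b is:
  [-1/3, 1/9, 2/9] . pi = 0
  [1/9, -2/9, 2/9] . pi = 0
  [1, 1, 1] . pi = 1

Solving yields:
  pi_S0 = 6/19
  pi_S1 = 8/19
  pi_S2 = 5/19

Verification (pi * P):
  6/19*2/3 + 8/19*1/9 + 5/19*2/9 = 6/19 = pi_S0  (ok)
  6/19*1/9 + 8/19*7/9 + 5/19*2/9 = 8/19 = pi_S1  (ok)
  6/19*2/9 + 8/19*1/9 + 5/19*5/9 = 5/19 = pi_S2  (ok)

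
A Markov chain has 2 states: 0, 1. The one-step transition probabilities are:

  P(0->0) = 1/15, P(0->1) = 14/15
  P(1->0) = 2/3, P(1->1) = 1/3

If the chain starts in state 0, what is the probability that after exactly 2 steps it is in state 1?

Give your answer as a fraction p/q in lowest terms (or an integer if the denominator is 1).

Computing P^2 by repeated multiplication:
P^1 =
  0: [1/15, 14/15]
  1: [2/3, 1/3]
P^2 =
  0: [47/75, 28/75]
  1: [4/15, 11/15]

(P^2)[0 -> 1] = 28/75

Answer: 28/75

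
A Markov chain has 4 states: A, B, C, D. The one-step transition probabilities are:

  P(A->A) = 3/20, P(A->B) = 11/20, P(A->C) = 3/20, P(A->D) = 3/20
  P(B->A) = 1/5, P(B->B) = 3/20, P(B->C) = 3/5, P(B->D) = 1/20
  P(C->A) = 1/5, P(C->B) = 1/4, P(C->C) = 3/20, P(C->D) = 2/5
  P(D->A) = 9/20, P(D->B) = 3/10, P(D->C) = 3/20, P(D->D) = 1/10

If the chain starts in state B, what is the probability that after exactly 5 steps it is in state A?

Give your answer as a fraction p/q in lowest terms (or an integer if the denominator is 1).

Computing P^5 by repeated multiplication:
P^1 =
  A: [3/20, 11/20, 3/20, 3/20]
  B: [1/5, 3/20, 3/5, 1/20]
  C: [1/5, 1/4, 3/20, 2/5]
  D: [9/20, 3/10, 3/20, 1/10]
P^2 =
  A: [23/100, 99/400, 159/400, 1/8]
  B: [81/400, 119/400, 87/400, 113/400]
  C: [29/100, 61/200, 21/80, 57/400]
  D: [81/400, 9/25, 57/200, 61/400]
P^3 =
  A: [879/4000, 601/2000, 2091/8000, 1747/8000]
  B: [521/2000, 2361/8000, 2271/8000, 321/2000]
  C: [1769/8000, 2509/8000, 1149/4000, 89/500]
  D: [57/250, 2259/8000, 39/125, 1421/8000]
P^4 =
  A: [38977/160000, 47487/160000, 11409/40000, 279/1600]
  B: [2271/10000, 24533/80000, 45249/160000, 29349/160000]
  C: [37351/160000, 2351/8000, 46581/160000, 3631/20000]
  D: [37281/160000, 47847/160000, 44331/160000, 30541/160000]
P^5 =
  A: [740523/3200000, 241697/800000, 907383/3200000, 292653/1600000]
  B: [750409/3200000, 949233/3200000, 460797/1600000, 144691/800000]
  C: [747889/3200000, 479557/1600000, 45159/160000, 589817/3200000]
  D: [23607/100000, 958533/3200000, 910623/3200000, 28771/160000]

(P^5)[B -> A] = 750409/3200000

Answer: 750409/3200000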